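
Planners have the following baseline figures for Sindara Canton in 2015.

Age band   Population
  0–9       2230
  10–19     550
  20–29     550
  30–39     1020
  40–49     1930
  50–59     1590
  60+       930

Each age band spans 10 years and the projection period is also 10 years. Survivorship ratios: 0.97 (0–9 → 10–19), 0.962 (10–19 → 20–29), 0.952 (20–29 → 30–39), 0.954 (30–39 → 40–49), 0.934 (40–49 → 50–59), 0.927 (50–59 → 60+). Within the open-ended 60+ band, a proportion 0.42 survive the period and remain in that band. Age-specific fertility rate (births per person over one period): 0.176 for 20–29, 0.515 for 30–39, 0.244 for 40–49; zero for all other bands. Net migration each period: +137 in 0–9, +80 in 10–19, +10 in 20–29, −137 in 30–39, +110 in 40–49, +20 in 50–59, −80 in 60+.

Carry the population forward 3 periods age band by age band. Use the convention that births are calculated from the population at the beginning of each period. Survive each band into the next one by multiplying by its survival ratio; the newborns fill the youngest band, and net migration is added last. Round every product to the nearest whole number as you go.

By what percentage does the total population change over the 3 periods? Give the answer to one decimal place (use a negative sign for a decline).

Period 1:
Births: 550 × 0.176 = 97  |  1020 × 0.515 = 525  |  1930 × 0.244 = 471 ⇒ total 1093
10–19: 2230 × 0.97 = 2163
20–29: 550 × 0.962 = 529
30–39: 550 × 0.952 = 524
40–49: 1020 × 0.954 = 973
50–59: 1930 × 0.934 = 1803
60+: 1590 × 0.927 + 930 × 0.42 = 1474 + 391 = 1865
Net migration: 0–9 + 137 → 1230; 10–19 + 80 → 2243; 20–29 + 10 → 539; 30–39 − 137 → 387; 40–49 + 110 → 1083; 50–59 + 20 → 1823; 60+ − 80 → 1785
Population now: 0–9=1230, 10–19=2243, 20–29=539, 30–39=387, 40–49=1083, 50–59=1823, 60+=1785
Period 2:
Births: 539 × 0.176 = 95  |  387 × 0.515 = 199  |  1083 × 0.244 = 264 ⇒ total 558
10–19: 1230 × 0.97 = 1193
20–29: 2243 × 0.962 = 2158
30–39: 539 × 0.952 = 513
40–49: 387 × 0.954 = 369
50–59: 1083 × 0.934 = 1012
60+: 1823 × 0.927 + 1785 × 0.42 = 1690 + 750 = 2440
Net migration: 0–9 + 137 → 695; 10–19 + 80 → 1273; 20–29 + 10 → 2168; 30–39 − 137 → 376; 40–49 + 110 → 479; 50–59 + 20 → 1032; 60+ − 80 → 2360
Population now: 0–9=695, 10–19=1273, 20–29=2168, 30–39=376, 40–49=479, 50–59=1032, 60+=2360
Period 3:
Births: 2168 × 0.176 = 382  |  376 × 0.515 = 194  |  479 × 0.244 = 117 ⇒ total 693
10–19: 695 × 0.97 = 674
20–29: 1273 × 0.962 = 1225
30–39: 2168 × 0.952 = 2064
40–49: 376 × 0.954 = 359
50–59: 479 × 0.934 = 447
60+: 1032 × 0.927 + 2360 × 0.42 = 957 + 991 = 1948
Net migration: 0–9 + 137 → 830; 10–19 + 80 → 754; 20–29 + 10 → 1235; 30–39 − 137 → 1927; 40–49 + 110 → 469; 50–59 + 20 → 467; 60+ − 80 → 1868
Population now: 0–9=830, 10–19=754, 20–29=1235, 30–39=1927, 40–49=469, 50–59=467, 60+=1868
Total: 8800 → 7550; change = -1250; percentage change = -14.2%

-14.2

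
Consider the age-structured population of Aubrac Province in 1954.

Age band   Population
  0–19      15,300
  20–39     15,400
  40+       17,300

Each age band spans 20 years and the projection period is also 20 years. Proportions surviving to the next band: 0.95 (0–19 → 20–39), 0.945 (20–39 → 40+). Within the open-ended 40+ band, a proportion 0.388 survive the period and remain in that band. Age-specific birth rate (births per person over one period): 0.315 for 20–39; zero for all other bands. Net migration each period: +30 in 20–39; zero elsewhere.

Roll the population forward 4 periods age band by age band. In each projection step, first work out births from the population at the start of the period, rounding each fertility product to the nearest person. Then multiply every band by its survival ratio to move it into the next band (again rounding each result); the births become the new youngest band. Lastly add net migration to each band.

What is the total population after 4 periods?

11964

After projecting period 1:
Births: 15400 * 0.315 = 4851
20–39: 15300 * 0.95 = 14535
40+: 15400 * 0.945 + 17300 * 0.388 = 14553 + 6712 = 21265
Net migration: 20–39 + 30 → 14565
Population now: 0–19=4851, 20–39=14565, 40+=21265
After projecting period 2:
Births: 14565 * 0.315 = 4588
20–39: 4851 * 0.95 = 4608
40+: 14565 * 0.945 + 21265 * 0.388 = 13764 + 8251 = 22015
Net migration: 20–39 + 30 → 4638
Population now: 0–19=4588, 20–39=4638, 40+=22015
After projecting period 3:
Births: 4638 * 0.315 = 1461
20–39: 4588 * 0.95 = 4359
40+: 4638 * 0.945 + 22015 * 0.388 = 4383 + 8542 = 12925
Net migration: 20–39 + 30 → 4389
Population now: 0–19=1461, 20–39=4389, 40+=12925
After projecting period 4:
Births: 4389 * 0.315 = 1383
20–39: 1461 * 0.95 = 1388
40+: 4389 * 0.945 + 12925 * 0.388 = 4148 + 5015 = 9163
Net migration: 20–39 + 30 → 1418
Population now: 0–19=1383, 20–39=1418, 40+=9163
Total after period 4: 1383 + 1418 + 9163 = 11964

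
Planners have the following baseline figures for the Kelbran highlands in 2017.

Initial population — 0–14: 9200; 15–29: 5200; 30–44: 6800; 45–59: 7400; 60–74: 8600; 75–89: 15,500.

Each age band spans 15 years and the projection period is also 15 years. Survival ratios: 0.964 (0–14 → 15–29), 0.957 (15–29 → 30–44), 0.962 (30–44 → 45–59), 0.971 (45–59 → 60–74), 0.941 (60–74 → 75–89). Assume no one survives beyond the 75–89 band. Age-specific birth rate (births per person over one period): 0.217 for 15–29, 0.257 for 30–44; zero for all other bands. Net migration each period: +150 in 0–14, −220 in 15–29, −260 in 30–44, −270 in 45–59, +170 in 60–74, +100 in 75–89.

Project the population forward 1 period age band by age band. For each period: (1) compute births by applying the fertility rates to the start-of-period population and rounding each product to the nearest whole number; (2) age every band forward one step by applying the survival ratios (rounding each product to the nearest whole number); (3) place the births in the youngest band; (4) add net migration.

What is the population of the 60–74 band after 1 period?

Period 1.
Births: 5200 × 0.217 = 1128  |  6800 × 0.257 = 1748 ⇒ total 2876
15–29: 9200 × 0.964 = 8869
30–44: 5200 × 0.957 = 4976
45–59: 6800 × 0.962 = 6542
60–74: 7400 × 0.971 = 7185
75–89: 8600 × 0.941 = 8093
Net migration: 0–14 + 150 → 3026; 15–29 − 220 → 8649; 30–44 − 260 → 4716; 45–59 − 270 → 6272; 60–74 + 170 → 7355; 75–89 + 100 → 8193
Giving 3026 / 8649 / 4716 / 6272 / 7355 / 8193.

7355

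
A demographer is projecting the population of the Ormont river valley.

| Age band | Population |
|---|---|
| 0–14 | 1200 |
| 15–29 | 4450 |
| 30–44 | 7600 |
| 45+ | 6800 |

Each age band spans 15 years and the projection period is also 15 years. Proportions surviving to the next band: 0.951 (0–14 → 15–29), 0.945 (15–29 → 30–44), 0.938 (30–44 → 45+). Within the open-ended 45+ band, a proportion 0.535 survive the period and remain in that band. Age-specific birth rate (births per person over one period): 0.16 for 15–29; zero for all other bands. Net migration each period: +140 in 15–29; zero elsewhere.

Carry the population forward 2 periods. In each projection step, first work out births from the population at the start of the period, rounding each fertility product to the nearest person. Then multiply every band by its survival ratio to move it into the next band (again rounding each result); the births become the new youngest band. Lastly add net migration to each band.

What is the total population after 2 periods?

11937

Period 1:
Births: 4450 * 0.16 = 712
15–29: 1200 * 0.951 = 1141
30–44: 4450 * 0.945 = 4205
45+: 7600 * 0.938 + 6800 * 0.535 = 7129 + 3638 = 10767
Net migration: 15–29 + 140 → 1281
Giving 712 / 1281 / 4205 / 10767.
Period 2:
Births: 1281 * 0.16 = 205
15–29: 712 * 0.951 = 677
30–44: 1281 * 0.945 = 1211
45+: 4205 * 0.938 + 10767 * 0.535 = 3944 + 5760 = 9704
Net migration: 15–29 + 140 → 817
Giving 205 / 817 / 1211 / 9704.
Total after period 2: 205 + 817 + 1211 + 9704 = 11937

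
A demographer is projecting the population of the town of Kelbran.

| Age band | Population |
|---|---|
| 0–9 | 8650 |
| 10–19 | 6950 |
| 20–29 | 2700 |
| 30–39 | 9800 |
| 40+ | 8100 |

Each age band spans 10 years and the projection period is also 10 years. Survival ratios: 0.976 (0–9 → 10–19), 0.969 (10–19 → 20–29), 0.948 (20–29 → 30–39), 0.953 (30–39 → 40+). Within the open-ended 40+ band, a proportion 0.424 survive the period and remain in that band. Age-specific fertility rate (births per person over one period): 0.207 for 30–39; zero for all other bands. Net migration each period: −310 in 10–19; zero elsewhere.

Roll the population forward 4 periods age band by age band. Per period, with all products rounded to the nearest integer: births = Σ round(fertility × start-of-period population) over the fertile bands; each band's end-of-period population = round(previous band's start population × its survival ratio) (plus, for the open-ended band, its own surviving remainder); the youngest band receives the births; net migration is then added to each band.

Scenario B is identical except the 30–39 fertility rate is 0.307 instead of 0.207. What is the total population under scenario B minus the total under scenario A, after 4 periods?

2492

Numbering the bands 1..5 from youngest to oldest:
Period 1.
Births: 9800 × 0.207 = 2029
Band 2: 8650 × 0.976 = 8442
Band 3: 6950 × 0.969 = 6735
Band 4: 2700 × 0.948 = 2560
Band 5: 9800 × 0.953 + 8100 × 0.424 = 9339 + 3434 = 12773
Net migration: Band 2 − 310 → 8132
End of period: [2029, 8132, 6735, 2560, 12773]
Period 2.
Births: 2560 × 0.207 = 530
Band 2: 2029 × 0.976 = 1980
Band 3: 8132 × 0.969 = 7880
Band 4: 6735 × 0.948 = 6385
Band 5: 2560 × 0.953 + 12773 × 0.424 = 2440 + 5416 = 7856
Net migration: Band 2 − 310 → 1670
End of period: [530, 1670, 7880, 6385, 7856]
Period 3.
Births: 6385 × 0.207 = 1322
Band 2: 530 × 0.976 = 517
Band 3: 1670 × 0.969 = 1618
Band 4: 7880 × 0.948 = 7470
Band 5: 6385 × 0.953 + 7856 × 0.424 = 6085 + 3331 = 9416
Net migration: Band 2 − 310 → 207
End of period: [1322, 207, 1618, 7470, 9416]
Period 4.
Births: 7470 × 0.207 = 1546
Band 2: 1322 × 0.976 = 1290
Band 3: 207 × 0.969 = 201
Band 4: 1618 × 0.948 = 1534
Band 5: 7470 × 0.953 + 9416 × 0.424 = 7119 + 3992 = 11111
Net migration: Band 2 − 310 → 980
End of period: [1546, 980, 201, 1534, 11111]
Scenario A total after 4 periods: 15372
Scenario B projection —
Period 1.
Births: 9800 × 0.307 = 3009
Band 2: 8650 × 0.976 = 8442
Band 3: 6950 × 0.969 = 6735
Band 4: 2700 × 0.948 = 2560
Band 5: 9800 × 0.953 + 8100 × 0.424 = 9339 + 3434 = 12773
Net migration: Band 2 − 310 → 8132
End of period: [3009, 8132, 6735, 2560, 12773]
Period 2.
Births: 2560 × 0.307 = 786
Band 2: 3009 × 0.976 = 2937
Band 3: 8132 × 0.969 = 7880
Band 4: 6735 × 0.948 = 6385
Band 5: 2560 × 0.953 + 12773 × 0.424 = 2440 + 5416 = 7856
Net migration: Band 2 − 310 → 2627
End of period: [786, 2627, 7880, 6385, 7856]
Period 3.
Births: 6385 × 0.307 = 1960
Band 2: 786 × 0.976 = 767
Band 3: 2627 × 0.969 = 2546
Band 4: 7880 × 0.948 = 7470
Band 5: 6385 × 0.953 + 7856 × 0.424 = 6085 + 3331 = 9416
Net migration: Band 2 − 310 → 457
End of period: [1960, 457, 2546, 7470, 9416]
Period 4.
Births: 7470 × 0.307 = 2293
Band 2: 1960 × 0.976 = 1913
Band 3: 457 × 0.969 = 443
Band 4: 2546 × 0.948 = 2414
Band 5: 7470 × 0.953 + 9416 × 0.424 = 7119 + 3992 = 11111
Net migration: Band 2 − 310 → 1603
End of period: [2293, 1603, 443, 2414, 11111]
Scenario B total after 4 periods: 17864
Difference B − A = 17864 − 15372 = 2492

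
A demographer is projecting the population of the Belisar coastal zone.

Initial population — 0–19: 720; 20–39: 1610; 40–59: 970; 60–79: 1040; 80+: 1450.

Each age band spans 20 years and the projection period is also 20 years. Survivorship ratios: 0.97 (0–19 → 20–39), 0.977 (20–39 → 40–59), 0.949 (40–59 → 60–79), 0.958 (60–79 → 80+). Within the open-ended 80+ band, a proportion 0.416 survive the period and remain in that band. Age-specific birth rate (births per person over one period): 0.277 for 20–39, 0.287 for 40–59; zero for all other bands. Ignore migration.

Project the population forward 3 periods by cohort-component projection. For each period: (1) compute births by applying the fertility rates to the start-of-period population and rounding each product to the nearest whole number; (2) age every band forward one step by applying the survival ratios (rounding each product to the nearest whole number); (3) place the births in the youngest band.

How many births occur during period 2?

Numbering the groups 1..5 from youngest to oldest:
Period 1:
Births: 1610 * 0.277 = 446  |  970 * 0.287 = 278 — total 724
Group 2: 720 * 0.97 = 698
Group 3: 1610 * 0.977 = 1573
Group 4: 970 * 0.949 = 921
Group 5: 1040 * 0.958 + 1450 * 0.416 = 996 + 603 = 1599
End of period: [724, 698, 1573, 921, 1599]
Period 2:
Births: 698 * 0.277 = 193  |  1573 * 0.287 = 451 — total 644
Group 2: 724 * 0.97 = 702
Group 3: 698 * 0.977 = 682
Group 4: 1573 * 0.949 = 1493
Group 5: 921 * 0.958 + 1599 * 0.416 = 882 + 665 = 1547
End of period: [644, 702, 682, 1493, 1547]

644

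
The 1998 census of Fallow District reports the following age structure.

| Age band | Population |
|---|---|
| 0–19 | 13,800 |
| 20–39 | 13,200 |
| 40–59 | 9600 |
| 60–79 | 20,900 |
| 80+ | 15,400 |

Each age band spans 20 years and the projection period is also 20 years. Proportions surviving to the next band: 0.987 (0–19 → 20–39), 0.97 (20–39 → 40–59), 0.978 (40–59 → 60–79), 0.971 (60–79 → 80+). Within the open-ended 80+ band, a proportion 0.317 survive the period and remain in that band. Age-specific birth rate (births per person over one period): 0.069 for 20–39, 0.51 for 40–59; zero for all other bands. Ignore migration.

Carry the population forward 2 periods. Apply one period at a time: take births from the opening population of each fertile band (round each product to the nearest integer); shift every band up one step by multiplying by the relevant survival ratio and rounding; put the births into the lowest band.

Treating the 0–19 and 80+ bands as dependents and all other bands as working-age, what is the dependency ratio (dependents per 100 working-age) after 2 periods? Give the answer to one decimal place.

78.1

Numbering the bands 1..5 from youngest to oldest:
Period 1.
Births: 13200 × 0.069 = 911  |  9600 × 0.51 = 4896 → total 5807
Band 2: 13800 × 0.987 = 13621
Band 3: 13200 × 0.97 = 12804
Band 4: 9600 × 0.978 = 9389
Band 5: 20900 × 0.971 + 15400 × 0.317 = 20294 + 4882 = 25176
Giving 5807 / 13621 / 12804 / 9389 / 25176.
Period 2.
Births: 13621 × 0.069 = 940  |  12804 × 0.51 = 6530 → total 7470
Band 2: 5807 × 0.987 = 5732
Band 3: 13621 × 0.97 = 13212
Band 4: 12804 × 0.978 = 12522
Band 5: 9389 × 0.971 + 25176 × 0.317 = 9117 + 7981 = 17098
Giving 7470 / 5732 / 13212 / 12522 / 17098.
Dependents (band 0–19 + band 80+) = 7470 + 17098 = 24568; working-age = 31466; ratio = 24568/31466 × 100 = 78.1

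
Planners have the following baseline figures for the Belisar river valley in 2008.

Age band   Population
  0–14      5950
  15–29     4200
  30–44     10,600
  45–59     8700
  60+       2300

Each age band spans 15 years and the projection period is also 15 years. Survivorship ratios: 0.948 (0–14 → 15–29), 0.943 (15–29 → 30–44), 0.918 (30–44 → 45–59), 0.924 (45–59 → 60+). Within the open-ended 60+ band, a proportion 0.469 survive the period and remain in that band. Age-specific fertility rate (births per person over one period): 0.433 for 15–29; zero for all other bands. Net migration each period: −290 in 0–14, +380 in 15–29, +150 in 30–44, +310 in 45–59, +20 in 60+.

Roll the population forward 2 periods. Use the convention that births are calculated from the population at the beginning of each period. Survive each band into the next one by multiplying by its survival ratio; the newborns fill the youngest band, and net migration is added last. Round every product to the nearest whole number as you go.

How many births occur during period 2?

— Period 1 —
Births: 4200 × 0.433 = 1819
15–29: 5950 × 0.948 = 5641
30–44: 4200 × 0.943 = 3961
45–59: 10600 × 0.918 = 9731
60+: 8700 × 0.924 + 2300 × 0.469 = 8039 + 1079 = 9118
Net migration: 0–14 − 290 → 1529; 15–29 + 380 → 6021; 30–44 + 150 → 4111; 45–59 + 310 → 10041; 60+ + 20 → 9138
Giving 1529 / 6021 / 4111 / 10041 / 9138.
— Period 2 —
Births: 6021 × 0.433 = 2607
15–29: 1529 × 0.948 = 1449
30–44: 6021 × 0.943 = 5678
45–59: 4111 × 0.918 = 3774
60+: 10041 × 0.924 + 9138 × 0.469 = 9278 + 4286 = 13564
Net migration: 0–14 − 290 → 2317; 15–29 + 380 → 1829; 30–44 + 150 → 5828; 45–59 + 310 → 4084; 60+ + 20 → 13584
Giving 2317 / 1829 / 5828 / 4084 / 13584.

2607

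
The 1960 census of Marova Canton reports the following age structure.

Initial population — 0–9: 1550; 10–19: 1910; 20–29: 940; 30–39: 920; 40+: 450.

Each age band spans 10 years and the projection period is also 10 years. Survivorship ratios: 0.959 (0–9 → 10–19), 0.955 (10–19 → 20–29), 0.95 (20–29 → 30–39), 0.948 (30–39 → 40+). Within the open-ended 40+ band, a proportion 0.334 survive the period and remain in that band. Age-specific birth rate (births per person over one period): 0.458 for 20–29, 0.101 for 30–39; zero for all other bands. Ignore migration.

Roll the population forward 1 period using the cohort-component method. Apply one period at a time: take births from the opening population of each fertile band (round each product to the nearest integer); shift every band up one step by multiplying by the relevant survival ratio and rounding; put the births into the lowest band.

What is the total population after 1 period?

5749

Period 1.
Births: 940 × 0.458 = 431  |  920 × 0.101 = 93 — total 524
10–19: 1550 × 0.959 = 1486
20–29: 1910 × 0.955 = 1824
30–39: 940 × 0.95 = 893
40+: 920 × 0.948 + 450 × 0.334 = 872 + 150 = 1022
Population now: 0–9=524, 10–19=1486, 20–29=1824, 30–39=893, 40+=1022
Total after period 1: 524 + 1486 + 1824 + 893 + 1022 = 5749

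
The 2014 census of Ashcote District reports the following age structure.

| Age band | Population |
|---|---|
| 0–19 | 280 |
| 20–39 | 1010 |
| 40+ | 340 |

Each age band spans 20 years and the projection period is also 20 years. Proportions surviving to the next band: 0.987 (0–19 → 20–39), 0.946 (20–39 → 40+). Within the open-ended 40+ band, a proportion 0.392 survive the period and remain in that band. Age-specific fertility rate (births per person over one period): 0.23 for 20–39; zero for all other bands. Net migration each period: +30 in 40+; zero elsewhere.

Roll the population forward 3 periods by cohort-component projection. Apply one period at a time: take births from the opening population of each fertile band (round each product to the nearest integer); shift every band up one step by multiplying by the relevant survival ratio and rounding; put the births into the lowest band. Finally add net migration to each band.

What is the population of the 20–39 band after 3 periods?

After projecting period 1:
Births: 1010 × 0.23 = 232
20–39: 280 × 0.987 = 276
40+: 1010 × 0.946 + 340 × 0.392 = 955 + 133 = 1088
Net migration: 40+ + 30 → 1118
→ [232, 276, 1118]
After projecting period 2:
Births: 276 × 0.23 = 63
20–39: 232 × 0.987 = 229
40+: 276 × 0.946 + 1118 × 0.392 = 261 + 438 = 699
Net migration: 40+ + 30 → 729
→ [63, 229, 729]
After projecting period 3:
Births: 229 × 0.23 = 53
20–39: 63 × 0.987 = 62
40+: 229 × 0.946 + 729 × 0.392 = 217 + 286 = 503
Net migration: 40+ + 30 → 533
→ [53, 62, 533]

62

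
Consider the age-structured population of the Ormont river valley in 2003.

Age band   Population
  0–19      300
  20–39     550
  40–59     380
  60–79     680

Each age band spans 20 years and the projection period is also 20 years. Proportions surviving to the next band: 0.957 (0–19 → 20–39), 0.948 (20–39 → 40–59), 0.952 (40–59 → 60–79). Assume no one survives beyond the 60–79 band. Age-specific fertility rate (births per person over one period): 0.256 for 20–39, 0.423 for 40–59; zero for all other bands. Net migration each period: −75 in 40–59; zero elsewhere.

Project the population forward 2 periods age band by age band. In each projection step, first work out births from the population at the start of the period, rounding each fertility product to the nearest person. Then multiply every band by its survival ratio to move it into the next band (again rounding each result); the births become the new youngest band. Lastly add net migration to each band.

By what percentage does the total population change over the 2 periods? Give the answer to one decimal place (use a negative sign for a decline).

-38.6

Call the bands 1 to 4, youngest first.
[period 1]
Births: 550 × 0.256 = 141 ; 380 × 0.423 = 161 → 302
Band 2: 300 × 0.957 = 287
Band 3: 550 × 0.948 = 521
Band 4: 380 × 0.952 = 362
Net migration: Band 3 − 75 → 446
End of period: [302, 287, 446, 362]
[period 2]
Births: 287 × 0.256 = 73 ; 446 × 0.423 = 189 → 262
Band 2: 302 × 0.957 = 289
Band 3: 287 × 0.948 = 272
Band 4: 446 × 0.952 = 425
Net migration: Band 3 − 75 → 197
End of period: [262, 289, 197, 425]
Total: 1910 → 1173; change = -737; percentage change = -38.6%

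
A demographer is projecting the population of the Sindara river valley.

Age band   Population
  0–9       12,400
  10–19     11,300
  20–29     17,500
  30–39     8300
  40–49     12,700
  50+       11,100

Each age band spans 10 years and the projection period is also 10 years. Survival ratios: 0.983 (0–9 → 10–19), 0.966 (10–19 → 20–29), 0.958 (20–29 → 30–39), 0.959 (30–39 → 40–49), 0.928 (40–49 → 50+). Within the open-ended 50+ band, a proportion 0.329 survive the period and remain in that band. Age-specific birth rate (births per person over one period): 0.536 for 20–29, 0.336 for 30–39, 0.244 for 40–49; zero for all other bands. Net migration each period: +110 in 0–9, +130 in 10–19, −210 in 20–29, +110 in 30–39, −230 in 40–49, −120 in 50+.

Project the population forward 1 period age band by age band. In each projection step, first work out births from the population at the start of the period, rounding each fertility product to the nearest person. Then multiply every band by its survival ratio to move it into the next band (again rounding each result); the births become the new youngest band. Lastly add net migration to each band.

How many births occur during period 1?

15268

Let group 1 be 0–9 through group 6 = 50+.
[period 1]
Births: 17500 × 0.536 = 9380, 8300 × 0.336 = 2789, 12700 × 0.244 = 3099 → total 15268
Group 2: 12400 × 0.983 = 12189
Group 3: 11300 × 0.966 = 10916
Group 4: 17500 × 0.958 = 16765
Group 5: 8300 × 0.959 = 7960
Group 6: 12700 × 0.928 + 11100 × 0.329 = 11786 + 3652 = 15438
Net migration: Group 1 + 110 → 15378; Group 2 + 130 → 12319; Group 3 − 210 → 10706; Group 4 + 110 → 16875; Group 5 − 230 → 7730; Group 6 − 120 → 15318
Giving 15378 / 12319 / 10706 / 16875 / 7730 / 15318.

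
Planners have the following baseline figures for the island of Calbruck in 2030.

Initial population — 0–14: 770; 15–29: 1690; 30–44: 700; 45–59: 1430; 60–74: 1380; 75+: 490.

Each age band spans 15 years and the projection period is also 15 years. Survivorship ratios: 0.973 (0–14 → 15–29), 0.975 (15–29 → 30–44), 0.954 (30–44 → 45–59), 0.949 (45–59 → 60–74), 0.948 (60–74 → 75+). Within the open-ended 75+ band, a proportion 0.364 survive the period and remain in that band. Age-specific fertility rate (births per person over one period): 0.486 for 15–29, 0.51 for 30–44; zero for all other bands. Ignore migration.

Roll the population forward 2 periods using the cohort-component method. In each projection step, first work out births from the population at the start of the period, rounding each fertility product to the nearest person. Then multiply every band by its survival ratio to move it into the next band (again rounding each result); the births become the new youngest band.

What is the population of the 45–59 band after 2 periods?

1572

Call the bands 1 to 6, youngest first.
After projecting period 1:
Births: 1690 × 0.486 = 821 ; 700 × 0.51 = 357 → 1178
Band 2: 770 × 0.973 = 749
Band 3: 1690 × 0.975 = 1648
Band 4: 700 × 0.954 = 668
Band 5: 1430 × 0.949 = 1357
Band 6: 1380 × 0.948 + 490 × 0.364 = 1308 + 178 = 1486
End of period: [1178, 749, 1648, 668, 1357, 1486]
After projecting period 2:
Births: 749 × 0.486 = 364 ; 1648 × 0.51 = 840 → 1204
Band 2: 1178 × 0.973 = 1146
Band 3: 749 × 0.975 = 730
Band 4: 1648 × 0.954 = 1572
Band 5: 668 × 0.949 = 634
Band 6: 1357 × 0.948 + 1486 × 0.364 = 1286 + 541 = 1827
End of period: [1204, 1146, 730, 1572, 634, 1827]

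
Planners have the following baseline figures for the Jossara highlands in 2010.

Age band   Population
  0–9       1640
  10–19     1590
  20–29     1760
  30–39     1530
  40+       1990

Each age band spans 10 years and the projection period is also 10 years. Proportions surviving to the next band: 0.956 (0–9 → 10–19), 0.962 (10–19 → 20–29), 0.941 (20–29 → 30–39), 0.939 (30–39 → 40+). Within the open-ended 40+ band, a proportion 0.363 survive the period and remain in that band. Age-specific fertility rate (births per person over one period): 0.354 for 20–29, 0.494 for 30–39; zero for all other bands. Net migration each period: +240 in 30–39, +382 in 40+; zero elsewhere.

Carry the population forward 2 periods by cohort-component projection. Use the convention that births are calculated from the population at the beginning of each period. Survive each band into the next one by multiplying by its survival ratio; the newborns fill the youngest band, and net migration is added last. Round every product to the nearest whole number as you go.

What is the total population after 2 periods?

9069

Let band 1 be 0–9 through band 5 = 40+.
[period 1]
Births: 1760 × 0.354 = 623, 1530 × 0.494 = 756 ⇒ total 1379
Band 2: 1640 × 0.956 = 1568
Band 3: 1590 × 0.962 = 1530
Band 4: 1760 × 0.941 = 1656
Band 5: 1530 × 0.939 + 1990 × 0.363 = 1437 + 722 = 2159
Net migration: Band 4 + 240 → 1896; Band 5 + 382 → 2541
→ [1379, 1568, 1530, 1896, 2541]
[period 2]
Births: 1530 × 0.354 = 542, 1896 × 0.494 = 937 ⇒ total 1479
Band 2: 1379 × 0.956 = 1318
Band 3: 1568 × 0.962 = 1508
Band 4: 1530 × 0.941 = 1440
Band 5: 1896 × 0.939 + 2541 × 0.363 = 1780 + 922 = 2702
Net migration: Band 4 + 240 → 1680; Band 5 + 382 → 3084
→ [1479, 1318, 1508, 1680, 3084]
Total after period 2: 1479 + 1318 + 1508 + 1680 + 3084 = 9069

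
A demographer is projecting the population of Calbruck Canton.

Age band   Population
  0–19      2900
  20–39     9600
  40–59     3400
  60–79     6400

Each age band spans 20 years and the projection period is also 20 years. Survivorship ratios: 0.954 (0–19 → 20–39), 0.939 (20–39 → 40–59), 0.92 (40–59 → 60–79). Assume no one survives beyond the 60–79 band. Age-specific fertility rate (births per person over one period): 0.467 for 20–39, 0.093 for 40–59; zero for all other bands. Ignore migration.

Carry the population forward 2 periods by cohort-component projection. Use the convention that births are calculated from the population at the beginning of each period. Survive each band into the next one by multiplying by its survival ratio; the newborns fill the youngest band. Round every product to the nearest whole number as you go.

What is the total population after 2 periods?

[period 1]
Births: 9600 × 0.467 = 4483  |  3400 × 0.093 = 316 — total 4799
20–39: 2900 × 0.954 = 2767
40–59: 9600 × 0.939 = 9014
60–79: 3400 × 0.92 = 3128
Giving 4799 / 2767 / 9014 / 3128.
[period 2]
Births: 2767 × 0.467 = 1292  |  9014 × 0.093 = 838 — total 2130
20–39: 4799 × 0.954 = 4578
40–59: 2767 × 0.939 = 2598
60–79: 9014 × 0.92 = 8293
Giving 2130 / 4578 / 2598 / 8293.
Total after period 2: 2130 + 4578 + 2598 + 8293 = 17599

17599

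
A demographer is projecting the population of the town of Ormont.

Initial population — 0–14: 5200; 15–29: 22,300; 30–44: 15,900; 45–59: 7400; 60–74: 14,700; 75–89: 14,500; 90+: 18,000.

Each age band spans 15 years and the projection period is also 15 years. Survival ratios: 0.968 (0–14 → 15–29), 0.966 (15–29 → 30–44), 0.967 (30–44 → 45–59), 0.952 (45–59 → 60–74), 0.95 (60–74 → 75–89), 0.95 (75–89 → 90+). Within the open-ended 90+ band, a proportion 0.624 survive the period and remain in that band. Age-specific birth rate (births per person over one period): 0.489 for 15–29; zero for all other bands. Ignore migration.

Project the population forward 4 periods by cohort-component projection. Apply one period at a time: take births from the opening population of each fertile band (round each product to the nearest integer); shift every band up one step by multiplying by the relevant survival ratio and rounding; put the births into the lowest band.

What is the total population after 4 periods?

70059

Numbering the groups 1..7 from youngest to oldest:
After projecting period 1:
Births: 22300 × 0.489 = 10905
Group 2: 5200 × 0.968 = 5034
Group 3: 22300 × 0.966 = 21542
Group 4: 15900 × 0.967 = 15375
Group 5: 7400 × 0.952 = 7045
Group 6: 14700 × 0.95 = 13965
Group 7: 14500 × 0.95 + 18000 × 0.624 = 13775 + 11232 = 25007
Giving 10905 / 5034 / 21542 / 15375 / 7045 / 13965 / 25007.
After projecting period 2:
Births: 5034 × 0.489 = 2462
Group 2: 10905 × 0.968 = 10556
Group 3: 5034 × 0.966 = 4863
Group 4: 21542 × 0.967 = 20831
Group 5: 15375 × 0.952 = 14637
Group 6: 7045 × 0.95 = 6693
Group 7: 13965 × 0.95 + 25007 × 0.624 = 13267 + 15604 = 28871
Giving 2462 / 10556 / 4863 / 20831 / 14637 / 6693 / 28871.
After projecting period 3:
Births: 10556 × 0.489 = 5162
Group 2: 2462 × 0.968 = 2383
Group 3: 10556 × 0.966 = 10197
Group 4: 4863 × 0.967 = 4703
Group 5: 20831 × 0.952 = 19831
Group 6: 14637 × 0.95 = 13905
Group 7: 6693 × 0.95 + 28871 × 0.624 = 6358 + 18016 = 24374
Giving 5162 / 2383 / 10197 / 4703 / 19831 / 13905 / 24374.
After projecting period 4:
Births: 2383 × 0.489 = 1165
Group 2: 5162 × 0.968 = 4997
Group 3: 2383 × 0.966 = 2302
Group 4: 10197 × 0.967 = 9860
Group 5: 4703 × 0.952 = 4477
Group 6: 19831 × 0.95 = 18839
Group 7: 13905 × 0.95 + 24374 × 0.624 = 13210 + 15209 = 28419
Giving 1165 / 4997 / 2302 / 9860 / 4477 / 18839 / 28419.
Total after period 4: 1165 + 4997 + 2302 + 9860 + 4477 + 18839 + 28419 = 70059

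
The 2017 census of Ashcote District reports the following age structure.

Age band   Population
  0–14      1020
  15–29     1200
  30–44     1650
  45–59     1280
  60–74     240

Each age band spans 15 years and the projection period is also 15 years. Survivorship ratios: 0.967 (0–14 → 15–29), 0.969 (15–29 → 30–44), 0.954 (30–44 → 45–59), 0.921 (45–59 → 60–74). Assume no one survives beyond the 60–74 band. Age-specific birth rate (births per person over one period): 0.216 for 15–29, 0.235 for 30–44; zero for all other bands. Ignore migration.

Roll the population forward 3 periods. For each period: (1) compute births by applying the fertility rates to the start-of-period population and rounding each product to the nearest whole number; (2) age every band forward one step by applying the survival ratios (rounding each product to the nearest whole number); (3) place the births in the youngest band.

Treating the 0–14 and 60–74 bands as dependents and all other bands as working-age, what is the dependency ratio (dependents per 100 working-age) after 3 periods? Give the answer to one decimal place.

69.5

After projecting period 1:
Births: 1200 * 0.216 = 259, 1650 * 0.235 = 388 → total 647
15–29: 1020 * 0.967 = 986
30–44: 1200 * 0.969 = 1163
45–59: 1650 * 0.954 = 1574
60–74: 1280 * 0.921 = 1179
→ [647, 986, 1163, 1574, 1179]
After projecting period 2:
Births: 986 * 0.216 = 213, 1163 * 0.235 = 273 → total 486
15–29: 647 * 0.967 = 626
30–44: 986 * 0.969 = 955
45–59: 1163 * 0.954 = 1110
60–74: 1574 * 0.921 = 1450
→ [486, 626, 955, 1110, 1450]
After projecting period 3:
Births: 626 * 0.216 = 135, 955 * 0.235 = 224 → total 359
15–29: 486 * 0.967 = 470
30–44: 626 * 0.969 = 607
45–59: 955 * 0.954 = 911
60–74: 1110 * 0.921 = 1022
→ [359, 470, 607, 911, 1022]
Dependents (band 0–14 + band 60–74) = 359 + 1022 = 1381; working-age = 1988; ratio = 1381/1988 × 100 = 69.5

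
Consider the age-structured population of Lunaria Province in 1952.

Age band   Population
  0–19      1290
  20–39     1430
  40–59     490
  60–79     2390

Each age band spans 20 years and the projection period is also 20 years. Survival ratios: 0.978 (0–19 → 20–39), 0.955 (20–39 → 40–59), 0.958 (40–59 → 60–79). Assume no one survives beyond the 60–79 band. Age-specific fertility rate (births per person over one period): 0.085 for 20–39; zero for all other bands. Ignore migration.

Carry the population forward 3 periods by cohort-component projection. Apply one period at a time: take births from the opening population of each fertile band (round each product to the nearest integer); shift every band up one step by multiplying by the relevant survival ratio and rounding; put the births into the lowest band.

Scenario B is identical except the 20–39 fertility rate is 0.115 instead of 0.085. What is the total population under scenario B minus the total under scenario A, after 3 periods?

[period 1]
Births: 1430 * 0.085 = 122
20–39: 1290 * 0.978 = 1262
40–59: 1430 * 0.955 = 1366
60–79: 490 * 0.958 = 469
Giving 122 / 1262 / 1366 / 469.
[period 2]
Births: 1262 * 0.085 = 107
20–39: 122 * 0.978 = 119
40–59: 1262 * 0.955 = 1205
60–79: 1366 * 0.958 = 1309
Giving 107 / 119 / 1205 / 1309.
[period 3]
Births: 119 * 0.085 = 10
20–39: 107 * 0.978 = 105
40–59: 119 * 0.955 = 114
60–79: 1205 * 0.958 = 1154
Giving 10 / 105 / 114 / 1154.
Scenario A total after 3 periods: 1383
Scenario B projection —
[period 1]
Births: 1430 * 0.115 = 164
20–39: 1290 * 0.978 = 1262
40–59: 1430 * 0.955 = 1366
60–79: 490 * 0.958 = 469
Giving 164 / 1262 / 1366 / 469.
[period 2]
Births: 1262 * 0.115 = 145
20–39: 164 * 0.978 = 160
40–59: 1262 * 0.955 = 1205
60–79: 1366 * 0.958 = 1309
Giving 145 / 160 / 1205 / 1309.
[period 3]
Births: 160 * 0.115 = 18
20–39: 145 * 0.978 = 142
40–59: 160 * 0.955 = 153
60–79: 1205 * 0.958 = 1154
Giving 18 / 142 / 153 / 1154.
Scenario B total after 3 periods: 1467
Difference B − A = 1467 − 1383 = 84

84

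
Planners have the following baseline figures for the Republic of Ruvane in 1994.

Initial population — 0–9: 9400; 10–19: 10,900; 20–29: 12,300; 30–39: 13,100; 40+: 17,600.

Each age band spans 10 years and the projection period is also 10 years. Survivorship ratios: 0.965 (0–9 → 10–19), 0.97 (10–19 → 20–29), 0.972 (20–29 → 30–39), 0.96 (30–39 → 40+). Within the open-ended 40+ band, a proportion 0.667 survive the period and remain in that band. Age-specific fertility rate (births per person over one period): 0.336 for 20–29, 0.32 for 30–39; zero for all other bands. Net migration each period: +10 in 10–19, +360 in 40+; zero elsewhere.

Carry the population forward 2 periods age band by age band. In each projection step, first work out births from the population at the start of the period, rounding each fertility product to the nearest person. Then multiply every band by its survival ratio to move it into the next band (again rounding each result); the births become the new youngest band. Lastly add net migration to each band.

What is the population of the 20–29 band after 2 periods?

Period 1:
Births: 12300 × 0.336 = 4133  |  13100 × 0.32 = 4192 ⇒ total 8325
10–19: 9400 × 0.965 = 9071
20–29: 10900 × 0.97 = 10573
30–39: 12300 × 0.972 = 11956
40+: 13100 × 0.96 + 17600 × 0.667 = 12576 + 11739 = 24315
Net migration: 10–19 + 10 → 9081; 40+ + 360 → 24675
Population now: 0–9=8325, 10–19=9081, 20–29=10573, 30–39=11956, 40+=24675
Period 2:
Births: 10573 × 0.336 = 3553  |  11956 × 0.32 = 3826 ⇒ total 7379
10–19: 8325 × 0.965 = 8034
20–29: 9081 × 0.97 = 8809
30–39: 10573 × 0.972 = 10277
40+: 11956 × 0.96 + 24675 × 0.667 = 11478 + 16458 = 27936
Net migration: 10–19 + 10 → 8044; 40+ + 360 → 28296
Population now: 0–9=7379, 10–19=8044, 20–29=8809, 30–39=10277, 40+=28296

8809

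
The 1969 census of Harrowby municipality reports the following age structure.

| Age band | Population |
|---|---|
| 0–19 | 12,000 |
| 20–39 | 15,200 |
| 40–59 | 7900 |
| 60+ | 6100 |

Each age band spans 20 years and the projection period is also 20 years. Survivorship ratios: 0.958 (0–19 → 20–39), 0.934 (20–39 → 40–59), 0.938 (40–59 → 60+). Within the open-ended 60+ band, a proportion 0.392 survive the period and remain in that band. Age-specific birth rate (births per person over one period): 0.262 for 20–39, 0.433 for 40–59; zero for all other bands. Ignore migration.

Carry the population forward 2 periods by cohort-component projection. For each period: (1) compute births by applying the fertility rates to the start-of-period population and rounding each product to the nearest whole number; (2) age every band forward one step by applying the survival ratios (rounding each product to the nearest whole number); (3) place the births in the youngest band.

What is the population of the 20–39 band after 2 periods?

— Period 1 —
Births: 15200 × 0.262 = 3982 ; 7900 × 0.433 = 3421 — total 7403
20–39: 12000 × 0.958 = 11496
40–59: 15200 × 0.934 = 14197
60+: 7900 × 0.938 + 6100 × 0.392 = 7410 + 2391 = 9801
Population now: 0–19=7403, 20–39=11496, 40–59=14197, 60+=9801
— Period 2 —
Births: 11496 × 0.262 = 3012 ; 14197 × 0.433 = 6147 — total 9159
20–39: 7403 × 0.958 = 7092
40–59: 11496 × 0.934 = 10737
60+: 14197 × 0.938 + 9801 × 0.392 = 13317 + 3842 = 17159
Population now: 0–19=9159, 20–39=7092, 40–59=10737, 60+=17159

7092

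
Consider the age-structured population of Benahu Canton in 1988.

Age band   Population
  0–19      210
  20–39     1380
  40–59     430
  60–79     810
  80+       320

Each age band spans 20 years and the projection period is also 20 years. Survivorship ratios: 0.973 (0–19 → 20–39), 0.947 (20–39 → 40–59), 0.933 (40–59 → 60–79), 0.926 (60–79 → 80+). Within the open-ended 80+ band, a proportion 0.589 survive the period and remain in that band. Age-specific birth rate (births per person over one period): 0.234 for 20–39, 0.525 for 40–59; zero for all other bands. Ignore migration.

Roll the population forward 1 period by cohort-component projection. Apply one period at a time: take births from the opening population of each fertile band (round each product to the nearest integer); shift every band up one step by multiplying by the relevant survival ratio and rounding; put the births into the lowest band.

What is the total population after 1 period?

3399

Let group 1 be 0–19 through group 5 = 80+.
Period 1.
Births: 1380 × 0.234 = 323  |  430 × 0.525 = 226 — total 549
Group 2: 210 × 0.973 = 204
Group 3: 1380 × 0.947 = 1307
Group 4: 430 × 0.933 = 401
Group 5: 810 × 0.926 + 320 × 0.589 = 750 + 188 = 938
Population now: 0–19=549, 20–39=204, 40–59=1307, 60–79=401, 80+=938
Total after period 1: 549 + 204 + 1307 + 401 + 938 = 3399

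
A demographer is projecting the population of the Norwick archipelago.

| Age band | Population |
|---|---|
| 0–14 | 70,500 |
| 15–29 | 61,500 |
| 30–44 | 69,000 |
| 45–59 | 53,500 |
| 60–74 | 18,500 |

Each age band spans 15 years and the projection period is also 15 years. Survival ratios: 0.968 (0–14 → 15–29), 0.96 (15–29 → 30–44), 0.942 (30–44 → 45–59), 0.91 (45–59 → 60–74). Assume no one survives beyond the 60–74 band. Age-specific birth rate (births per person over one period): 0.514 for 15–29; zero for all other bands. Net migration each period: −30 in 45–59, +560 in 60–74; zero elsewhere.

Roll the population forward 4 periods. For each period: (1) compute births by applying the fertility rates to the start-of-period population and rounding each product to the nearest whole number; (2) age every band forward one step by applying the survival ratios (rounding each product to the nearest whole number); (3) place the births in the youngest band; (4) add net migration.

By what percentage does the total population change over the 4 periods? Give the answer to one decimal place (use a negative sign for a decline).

Period 1.
Births: 61500 * 0.514 = 31611
15–29: 70500 * 0.968 = 68244
30–44: 61500 * 0.96 = 59040
45–59: 69000 * 0.942 = 64998
60–74: 53500 * 0.91 = 48685
Net migration: 45–59 − 30 → 64968; 60–74 + 560 → 49245
Giving 31611 / 68244 / 59040 / 64968 / 49245.
Period 2.
Births: 68244 * 0.514 = 35077
15–29: 31611 * 0.968 = 30599
30–44: 68244 * 0.96 = 65514
45–59: 59040 * 0.942 = 55616
60–74: 64968 * 0.91 = 59121
Net migration: 45–59 − 30 → 55586; 60–74 + 560 → 59681
Giving 35077 / 30599 / 65514 / 55586 / 59681.
Period 3.
Births: 30599 * 0.514 = 15728
15–29: 35077 * 0.968 = 33955
30–44: 30599 * 0.96 = 29375
45–59: 65514 * 0.942 = 61714
60–74: 55586 * 0.91 = 50583
Net migration: 45–59 − 30 → 61684; 60–74 + 560 → 51143
Giving 15728 / 33955 / 29375 / 61684 / 51143.
Period 4.
Births: 33955 * 0.514 = 17453
15–29: 15728 * 0.968 = 15225
30–44: 33955 * 0.96 = 32597
45–59: 29375 * 0.942 = 27671
60–74: 61684 * 0.91 = 56132
Net migration: 45–59 − 30 → 27641; 60–74 + 560 → 56692
Giving 17453 / 15225 / 32597 / 27641 / 56692.
Total: 273000 → 149608; change = -123392; percentage change = -45.2%

-45.2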